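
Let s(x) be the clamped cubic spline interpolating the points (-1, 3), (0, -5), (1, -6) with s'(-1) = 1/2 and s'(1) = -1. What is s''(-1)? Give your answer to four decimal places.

-36.7500

Let M_i = s''(x_i). Step sizes h_i = 1, 1; slopes of the chords Δ_i = (y_(i+1) - y_i)/h_i = -8, -1.
  1·M_0 + 4·M_1 + 1·M_2 = 6(Δ_1 - Δ_0) = 42
Clamped end conditions give two more equations: 2h_0·M_0 + h_0·M_1 = 6(Δ_0 - s'(-1)) = -51 and h_1·M_1 + 2h_1·M_2 = 6(s'(1) - Δ_1) = 0.
Hence M_0 = -147/4, M_1 = 45/2, M_2 = -45/4.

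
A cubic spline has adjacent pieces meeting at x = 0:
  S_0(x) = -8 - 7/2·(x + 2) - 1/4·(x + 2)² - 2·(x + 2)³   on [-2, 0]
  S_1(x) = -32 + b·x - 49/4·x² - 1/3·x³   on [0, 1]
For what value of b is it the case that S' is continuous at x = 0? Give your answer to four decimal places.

-28.5000

S_0'(x) = -7/2 - 1/2·(x + 2) - 6·(x + 2)², so S_0'(0) = -57/2. On the right, S_1'(0) = b, so b = -57/2.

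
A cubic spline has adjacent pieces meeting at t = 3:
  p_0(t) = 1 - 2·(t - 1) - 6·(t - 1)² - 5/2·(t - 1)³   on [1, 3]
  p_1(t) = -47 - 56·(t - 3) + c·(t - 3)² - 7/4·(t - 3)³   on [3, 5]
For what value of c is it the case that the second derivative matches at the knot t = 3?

p_0''(t) = -12 - 15·(t - 1), so p_0''(3) = -42. On the right, p_1''(3) = 2c, so c = -21.

-21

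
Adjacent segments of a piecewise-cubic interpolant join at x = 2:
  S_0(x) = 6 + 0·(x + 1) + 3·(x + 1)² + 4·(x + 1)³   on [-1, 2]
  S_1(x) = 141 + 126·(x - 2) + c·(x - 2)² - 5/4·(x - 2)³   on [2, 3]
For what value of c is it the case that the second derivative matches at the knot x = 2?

S_0''(x) = 6 + 24·(x + 1), so S_0''(2) = 78. On the right, S_1''(2) = 2c, so c = 39.

39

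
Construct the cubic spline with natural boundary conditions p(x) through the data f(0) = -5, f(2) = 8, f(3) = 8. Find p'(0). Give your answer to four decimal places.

8.6667

Let M_i = p''(x_i). Step sizes h_i = 2, 1; slopes of the chords Δ_i = (y_(i+1) - y_i)/h_i = 13/2, 0.
  2·M_0 + 6·M_1 + 1·M_2 = 6(Δ_1 - Δ_0) = -39
Natural end conditions: M_0 = M_2 = 0.
Solving: M_0 = 0, M_1 = -13/2, M_2 = 0.
On [0, 2], p'(x) = b_0 + 2c_0·x + 3d_0·x² with b_0 = Δ_0 - h_0(2M_0 + M_1)/6 = 26/3, c_0 = M_0/2 = 0, d_0 = (M_1 - M_0)/(6h_0) = -13/24. So p'(0) = 26/3.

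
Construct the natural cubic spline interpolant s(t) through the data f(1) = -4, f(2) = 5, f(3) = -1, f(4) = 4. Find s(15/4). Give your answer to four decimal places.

Let σ_i = s''(x_i). Step sizes h_i = 1, 1, 1; slopes of the chords Δ_i = (y_(i+1) - y_i)/h_i = 9, -6, 5.
  1·σ_0 + 4·σ_1 + 1·σ_2 = 6(Δ_1 - Δ_0) = -90
  1·σ_1 + 4·σ_2 + 1·σ_3 = 6(Δ_2 - Δ_1) = 66
Natural end conditions: σ_0 = σ_3 = 0.
Solving: σ_0 = 0, σ_1 = -142/5, σ_2 = 118/5, σ_3 = 0.
On [3, 4], s(t) = -1 - 43/15·(t - 3) + 59/5·(t - 3)² - 59/15·(t - 3)³.
With (t - 3) = 3/4: s(15/4) = 117/64.

1.8281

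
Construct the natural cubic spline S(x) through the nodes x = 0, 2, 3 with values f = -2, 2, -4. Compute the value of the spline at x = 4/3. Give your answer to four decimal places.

Write m_i for S''(x_i). With h_i = 2, 1 and divided differences Δ_i = 2, -6, the continuity of S' gives the tridiagonal system
  2·m_0 + 6·m_1 + 1·m_2 = 6(Δ_1 - Δ_0) = -48
Natural end conditions: m_0 = m_2 = 0.
Forward elimination and back-substitution give m_0 = 0, m_1 = -8, m_2 = 0.
On [0, 2], S(x) = -2 + 14/3·x + 0·x² - 2/3·x³.
With x = 4/3: S(4/3) = 214/81.

2.6420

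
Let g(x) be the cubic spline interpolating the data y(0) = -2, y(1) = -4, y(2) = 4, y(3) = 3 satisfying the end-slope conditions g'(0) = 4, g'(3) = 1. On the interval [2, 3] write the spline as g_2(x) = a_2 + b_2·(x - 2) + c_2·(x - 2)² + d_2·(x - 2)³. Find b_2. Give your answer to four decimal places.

Write m_i for g''(x_i). With h_i = 1, 1, 1 and divided differences Δ_i = -2, 8, -1, the continuity of g' gives the tridiagonal system
  1·m_0 + 4·m_1 + 1·m_2 = 6(Δ_1 - Δ_0) = 60
  1·m_1 + 4·m_2 + 1·m_3 = 6(Δ_2 - Δ_1) = -54
Clamped end conditions give two more equations: 2h_0·m_0 + h_0·m_1 = 6(Δ_0 - g'(0)) = -36 and h_2·m_2 + 2h_2·m_3 = 6(g'(3) - Δ_2) = 12.
Solving the tridiagonal system: m_0 = -164/5, m_1 = 148/5, m_2 = -128/5, m_3 = 94/5.
On [2, 3], with g_2(x) = a_2 + b_2·(x - 2) + c_2·(x - 2)² + d_2·(x - 2)³: c_2 = m_2/2 = -64/5, d_2 = (m_3 - m_2)/(6h_2) = 37/5, b_2 = Δ_2 - h_2(2m_2 + m_3)/6 = 22/5.

4.4000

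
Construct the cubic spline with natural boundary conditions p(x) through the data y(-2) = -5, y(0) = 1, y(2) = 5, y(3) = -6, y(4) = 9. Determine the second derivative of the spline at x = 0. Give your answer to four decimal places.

4.7500

Let M_i = p''(x_i). Step sizes h_i = 2, 2, 1, 1; slopes of the chords Δ_i = (y_(i+1) - y_i)/h_i = 3, 2, -11, 15.
  2·M_0 + 8·M_1 + 2·M_2 = 6(Δ_1 - Δ_0) = -6
  2·M_1 + 6·M_2 + 1·M_3 = 6(Δ_2 - Δ_1) = -78
  1·M_2 + 4·M_3 + 1·M_4 = 6(Δ_3 - Δ_2) = 156
Natural end conditions: M_0 = M_4 = 0.
Hence M_0 = 0, M_1 = 19/4, M_2 = -22, M_3 = 89/2, M_4 = 0.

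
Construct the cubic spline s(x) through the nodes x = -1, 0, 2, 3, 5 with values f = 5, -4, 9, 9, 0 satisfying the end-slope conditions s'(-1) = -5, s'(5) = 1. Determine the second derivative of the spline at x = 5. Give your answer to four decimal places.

Put M_i = s'' at the i-th knot. Here h = (1, 2, 1, 2) and Δ = (-9, 13/2, 0, -9/2), so the interior equations h_(i-1)·M_(i-1) + 2(h_(i-1)+h_i)·M_i + h_i·M_(i+1) = 6(Δ_i − Δ_(i-1)) read
  1·M_0 + 6·M_1 + 2·M_2 = 6(Δ_1 - Δ_0) = 93
  2·M_1 + 6·M_2 + 1·M_3 = 6(Δ_2 - Δ_1) = -39
  1·M_2 + 6·M_3 + 2·M_4 = 6(Δ_3 - Δ_2) = -27
Clamped end conditions give two more equations: 2h_0·M_0 + h_0·M_1 = 6(Δ_0 - s'(-1)) = -24 and h_3·M_3 + 2h_3·M_4 = 6(s'(5) - Δ_3) = 33.
Solving the tridiagonal system: M_0 = -24, M_1 = 24, M_2 = -27/2, M_3 = -6, M_4 = 45/4.

11.2500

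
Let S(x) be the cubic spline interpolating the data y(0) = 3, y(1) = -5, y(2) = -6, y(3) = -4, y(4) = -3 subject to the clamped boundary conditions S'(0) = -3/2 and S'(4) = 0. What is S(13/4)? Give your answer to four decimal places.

Write M_i for S''(x_i). With h_i = 1, 1, 1, 1 and divided differences Δ_i = -8, -1, 2, 1, the continuity of S' gives the tridiagonal system
  1·M_0 + 4·M_1 + 1·M_2 = 6(Δ_1 - Δ_0) = 42
  1·M_1 + 4·M_2 + 1·M_3 = 6(Δ_2 - Δ_1) = 18
  1·M_2 + 4·M_3 + 1·M_4 = 6(Δ_3 - Δ_2) = -6
Clamped end conditions give two more equations: 2h_0·M_0 + h_0·M_1 = 6(Δ_0 - S'(0)) = -39 and h_3·M_3 + 2h_3·M_4 = 6(S'(4) - Δ_3) = -6.
Solving the tridiagonal system: M_0 = -1581/56, M_1 = 489/28, M_2 = 3/8, M_3 = -27/28, M_4 = -141/56.
On [3, 4], S(x) = -4 + 195/112·(x - 3) - 27/56·(x - 3)² - 29/112·(x - 3)³.
With (x - 3) = 1/4: S(13/4) = -25797/7168.

-3.5989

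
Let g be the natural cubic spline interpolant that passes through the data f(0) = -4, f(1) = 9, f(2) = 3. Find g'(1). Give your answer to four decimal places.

With M_i denoting the second derivative at x_i, h_i = 1, 1, and Δ_i = (y_(i+1) − y_i)/h_i = 13, -6:
  1·M_0 + 4·M_1 + 1·M_2 = 6(Δ_1 - Δ_0) = -114
Natural end conditions: M_0 = M_2 = 0.
Forward elimination and back-substitution give M_0 = 0, M_1 = -57/2, M_2 = 0.
On [1, 2], g'(x) = b_1 + 2c_1·(x - 1) + 3d_1·(x - 1)² with b_1 = Δ_1 - h_1(2M_1 + M_2)/6 = 7/2, c_1 = M_1/2 = -57/4, d_1 = (M_2 - M_1)/(6h_1) = 19/4. So g'(1) = 7/2.

3.5000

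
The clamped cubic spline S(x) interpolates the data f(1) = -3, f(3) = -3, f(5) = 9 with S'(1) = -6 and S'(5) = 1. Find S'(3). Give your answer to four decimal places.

5.7500

Write M_i for S''(x_i). With h_i = 2, 2 and divided differences Δ_i = 0, 6, the continuity of S' gives the tridiagonal system
  2·M_0 + 8·M_1 + 2·M_2 = 6(Δ_1 - Δ_0) = 36
Clamped end conditions give two more equations: 2h_0·M_0 + h_0·M_1 = 6(Δ_0 - S'(1)) = 36 and h_1·M_1 + 2h_1·M_2 = 6(S'(5) - Δ_1) = -30.
Solving the tridiagonal system: M_0 = 25/4, M_1 = 11/2, M_2 = -41/4.
On [3, 5], S'(x) = b_1 + 2c_1·(x - 3) + 3d_1·(x - 3)² with b_1 = Δ_1 - h_1(2M_1 + M_2)/6 = 23/4, c_1 = M_1/2 = 11/4, d_1 = (M_2 - M_1)/(6h_1) = -21/16. So S'(3) = 23/4.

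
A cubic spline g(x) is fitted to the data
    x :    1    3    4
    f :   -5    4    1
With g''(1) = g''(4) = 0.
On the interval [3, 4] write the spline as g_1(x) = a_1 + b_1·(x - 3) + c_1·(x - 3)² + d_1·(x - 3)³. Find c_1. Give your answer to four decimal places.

Write M_i for g''(x_i). With h_i = 2, 1 and divided differences Δ_i = 9/2, -3, the continuity of g' gives the tridiagonal system
  2·M_0 + 6·M_1 + 1·M_2 = 6(Δ_1 - Δ_0) = -45
Natural end conditions: M_0 = M_2 = 0.
Forward elimination and back-substitution give M_0 = 0, M_1 = -15/2, M_2 = 0.
On [3, 4], with g_1(x) = a_1 + b_1·(x - 3) + c_1·(x - 3)² + d_1·(x - 3)³: c_1 = M_1/2 = -15/4, d_1 = (M_2 - M_1)/(6h_1) = 5/4, b_1 = Δ_1 - h_1(2M_1 + M_2)/6 = -1/2.

-3.7500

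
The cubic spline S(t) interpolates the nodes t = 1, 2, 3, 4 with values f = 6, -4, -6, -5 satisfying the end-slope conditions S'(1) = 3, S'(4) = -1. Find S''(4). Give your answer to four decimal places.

-5.8667

With M_i denoting the second derivative at x_i, h_i = 1, 1, 1, and Δ_i = (y_(i+1) − y_i)/h_i = -10, -2, 1:
  1·M_0 + 4·M_1 + 1·M_2 = 6(Δ_1 - Δ_0) = 48
  1·M_1 + 4·M_2 + 1·M_3 = 6(Δ_2 - Δ_1) = 18
Clamped end conditions give two more equations: 2h_0·M_0 + h_0·M_1 = 6(Δ_0 - S'(1)) = -78 and h_2·M_2 + 2h_2·M_3 = 6(S'(4) - Δ_2) = -12.
Hence M_0 = -772/15, M_1 = 374/15, M_2 = -4/15, M_3 = -88/15.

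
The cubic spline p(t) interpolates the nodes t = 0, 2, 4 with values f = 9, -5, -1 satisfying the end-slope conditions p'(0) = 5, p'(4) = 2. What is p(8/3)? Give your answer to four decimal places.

-5.8889

With m_i denoting the second derivative at x_i, h_i = 2, 2, and Δ_i = (y_(i+1) − y_i)/h_i = -7, 2:
  2·m_0 + 8·m_1 + 2·m_2 = 6(Δ_1 - Δ_0) = 54
Clamped end conditions give two more equations: 2h_0·m_0 + h_0·m_1 = 6(Δ_0 - p'(0)) = -72 and h_1·m_1 + 2h_1·m_2 = 6(p'(4) - Δ_1) = 0.
Solving the tridiagonal system: m_0 = -51/2, m_1 = 15, m_2 = -15/2.
On [2, 4], p(t) = -5 - 11/2·(t - 2) + 15/2·(t - 2)² - 15/8·(t - 2)³.
With (t - 2) = 2/3: p(8/3) = -53/9.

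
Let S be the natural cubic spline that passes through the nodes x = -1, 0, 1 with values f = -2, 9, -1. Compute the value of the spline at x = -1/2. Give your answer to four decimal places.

5.4688

Put m_i = S'' at the i-th knot. Here h = (1, 1) and Δ = (11, -10), so the interior equations h_(i-1)·m_(i-1) + 2(h_(i-1)+h_i)·m_i + h_i·m_(i+1) = 6(Δ_i − Δ_(i-1)) read
  1·m_0 + 4·m_1 + 1·m_2 = 6(Δ_1 - Δ_0) = -126
Natural end conditions: m_0 = m_2 = 0.
Solving the tridiagonal system: m_0 = 0, m_1 = -63/2, m_2 = 0.
On [-1, 0], S(x) = -2 + 65/4·(x + 1) + 0·(x + 1)² - 21/4·(x + 1)³.
With (x + 1) = 1/2: S(-1/2) = 175/32.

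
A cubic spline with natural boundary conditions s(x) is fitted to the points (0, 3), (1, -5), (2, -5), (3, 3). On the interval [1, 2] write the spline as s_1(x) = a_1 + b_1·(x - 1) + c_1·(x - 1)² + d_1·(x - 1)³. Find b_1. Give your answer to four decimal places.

With σ_i denoting the second derivative at x_i, h_i = 1, 1, 1, and Δ_i = (y_(i+1) − y_i)/h_i = -8, 0, 8:
  1·σ_0 + 4·σ_1 + 1·σ_2 = 6(Δ_1 - Δ_0) = 48
  1·σ_1 + 4·σ_2 + 1·σ_3 = 6(Δ_2 - Δ_1) = 48
Natural end conditions: σ_0 = σ_3 = 0.
Solving the tridiagonal system: σ_0 = 0, σ_1 = 48/5, σ_2 = 48/5, σ_3 = 0.
On [1, 2], with s_1(x) = a_1 + b_1·(x - 1) + c_1·(x - 1)² + d_1·(x - 1)³: c_1 = σ_1/2 = 24/5, d_1 = (σ_2 - σ_1)/(6h_1) = 0, b_1 = Δ_1 - h_1(2σ_1 + σ_2)/6 = -24/5.

-4.8000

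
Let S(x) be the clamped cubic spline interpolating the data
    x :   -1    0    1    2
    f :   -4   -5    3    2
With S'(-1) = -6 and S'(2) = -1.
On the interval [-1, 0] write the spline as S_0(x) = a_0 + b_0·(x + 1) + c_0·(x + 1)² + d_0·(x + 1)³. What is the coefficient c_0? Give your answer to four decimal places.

3.2667

With σ_i denoting the second derivative at x_i, h_i = 1, 1, 1, and Δ_i = (y_(i+1) − y_i)/h_i = -1, 8, -1:
  1·σ_0 + 4·σ_1 + 1·σ_2 = 6(Δ_1 - Δ_0) = 54
  1·σ_1 + 4·σ_2 + 1·σ_3 = 6(Δ_2 - Δ_1) = -54
Clamped end conditions give two more equations: 2h_0·σ_0 + h_0·σ_1 = 6(Δ_0 - S'(-1)) = 30 and h_2·σ_2 + 2h_2·σ_3 = 6(S'(2) - Δ_2) = 0.
Solving: σ_0 = 98/15, σ_1 = 254/15, σ_2 = -304/15, σ_3 = 152/15.
On [-1, 0], with S_0(x) = a_0 + b_0·(x + 1) + c_0·(x + 1)² + d_0·(x + 1)³: c_0 = σ_0/2 = 49/15, d_0 = (σ_1 - σ_0)/(6h_0) = 26/15, b_0 = Δ_0 - h_0(2σ_0 + σ_1)/6 = -6.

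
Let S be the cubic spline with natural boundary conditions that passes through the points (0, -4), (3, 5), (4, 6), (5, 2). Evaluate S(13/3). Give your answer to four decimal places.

5.1207

Let M_i = S''(x_i). Step sizes h_i = 3, 1, 1; slopes of the chords Δ_i = (y_(i+1) - y_i)/h_i = 3, 1, -4.
  3·M_0 + 8·M_1 + 1·M_2 = 6(Δ_1 - Δ_0) = -12
  1·M_1 + 4·M_2 + 1·M_3 = 6(Δ_2 - Δ_1) = -30
Natural end conditions: M_0 = M_3 = 0.
Hence M_0 = 0, M_1 = -18/31, M_2 = -228/31, M_3 = 0.
On [4, 5], S(t) = 6 - 48/31·(t - 4) - 114/31·(t - 4)² + 38/31·(t - 4)³.
With (t - 4) = 1/3: S(13/3) = 4286/837.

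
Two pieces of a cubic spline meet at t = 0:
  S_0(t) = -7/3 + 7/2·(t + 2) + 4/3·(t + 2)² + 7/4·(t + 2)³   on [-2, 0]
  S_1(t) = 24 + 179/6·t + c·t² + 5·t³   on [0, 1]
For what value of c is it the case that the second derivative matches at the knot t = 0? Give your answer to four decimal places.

11.8333

S_0''(t) = 8/3 + 21/2·(t + 2), so S_0''(0) = 71/3. On the right, S_1''(0) = 2c, so c = 71/6.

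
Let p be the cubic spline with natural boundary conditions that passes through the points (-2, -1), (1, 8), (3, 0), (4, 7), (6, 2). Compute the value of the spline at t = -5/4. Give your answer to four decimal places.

3.8123

Put M_i = p'' at the i-th knot. Here h = (3, 2, 1, 2) and Δ = (3, -4, 7, -5/2), so the interior equations h_(i-1)·M_(i-1) + 2(h_(i-1)+h_i)·M_i + h_i·M_(i+1) = 6(Δ_i − Δ_(i-1)) read
  3·M_0 + 10·M_1 + 2·M_2 = 6(Δ_1 - Δ_0) = -42
  2·M_1 + 6·M_2 + 1·M_3 = 6(Δ_2 - Δ_1) = 66
  1·M_2 + 6·M_3 + 2·M_4 = 6(Δ_3 - Δ_2) = -57
Natural end conditions: M_0 = M_4 = 0.
Solving the tridiagonal system: M_0 = 0, M_1 = -1188/163, M_2 = 2517/163, M_3 = -1968/163, M_4 = 0.
On [-2, 1], p(t) = -1 + 1083/163·(t + 2) + 0·(t + 2)² - 66/163·(t + 2)³.
With (t + 2) = 3/4: p(-5/4) = 19885/5216.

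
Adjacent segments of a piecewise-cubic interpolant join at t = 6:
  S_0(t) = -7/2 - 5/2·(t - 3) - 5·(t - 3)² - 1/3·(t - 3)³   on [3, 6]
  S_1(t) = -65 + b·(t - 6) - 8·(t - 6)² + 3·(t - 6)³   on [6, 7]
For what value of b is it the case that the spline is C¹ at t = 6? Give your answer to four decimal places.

S_0'(t) = -5/2 - 10·(t - 3) - 1·(t - 3)², so S_0'(6) = -83/2. On the right, S_1'(6) = b, so b = -83/2.

-41.5000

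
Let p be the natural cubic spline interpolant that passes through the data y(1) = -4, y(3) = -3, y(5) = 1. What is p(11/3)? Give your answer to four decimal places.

Write M_i for p''(x_i). With h_i = 2, 2 and divided differences Δ_i = 1/2, 2, the continuity of p' gives the tridiagonal system
  2·M_0 + 8·M_1 + 2·M_2 = 6(Δ_1 - Δ_0) = 9
Natural end conditions: M_0 = M_2 = 0.
Hence M_0 = 0, M_1 = 9/8, M_2 = 0.
On [3, 5], p(x) = -3 + 5/4·(x - 3) + 9/16·(x - 3)² - 3/32·(x - 3)³.
With (x - 3) = 2/3: p(11/3) = -35/18.

-1.9444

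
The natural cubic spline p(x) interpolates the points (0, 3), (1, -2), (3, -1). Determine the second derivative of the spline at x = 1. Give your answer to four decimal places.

Write m_i for p''(x_i). With h_i = 1, 2 and divided differences Δ_i = -5, 1/2, the continuity of p' gives the tridiagonal system
  1·m_0 + 6·m_1 + 2·m_2 = 6(Δ_1 - Δ_0) = 33
Natural end conditions: m_0 = m_2 = 0.
Forward elimination and back-substitution give m_0 = 0, m_1 = 11/2, m_2 = 0.

5.5000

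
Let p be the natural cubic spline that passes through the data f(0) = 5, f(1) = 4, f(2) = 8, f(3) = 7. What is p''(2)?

Put M_i = p'' at the i-th knot. Here h = (1, 1, 1) and Δ = (-1, 4, -1), so the interior equations h_(i-1)·M_(i-1) + 2(h_(i-1)+h_i)·M_i + h_i·M_(i+1) = 6(Δ_i − Δ_(i-1)) read
  1·M_0 + 4·M_1 + 1·M_2 = 6(Δ_1 - Δ_0) = 30
  1·M_1 + 4·M_2 + 1·M_3 = 6(Δ_2 - Δ_1) = -30
Natural end conditions: M_0 = M_3 = 0.
Hence M_0 = 0, M_1 = 10, M_2 = -10, M_3 = 0.

-10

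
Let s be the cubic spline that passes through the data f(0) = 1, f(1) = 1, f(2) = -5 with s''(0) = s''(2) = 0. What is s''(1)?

Put σ_i = s'' at the i-th knot. Here h = (1, 1) and Δ = (0, -6), so the interior equations h_(i-1)·σ_(i-1) + 2(h_(i-1)+h_i)·σ_i + h_i·σ_(i+1) = 6(Δ_i − Δ_(i-1)) read
  1·σ_0 + 4·σ_1 + 1·σ_2 = 6(Δ_1 - Δ_0) = -36
Natural end conditions: σ_0 = σ_2 = 0.
Solving: σ_0 = 0, σ_1 = -9, σ_2 = 0.

-9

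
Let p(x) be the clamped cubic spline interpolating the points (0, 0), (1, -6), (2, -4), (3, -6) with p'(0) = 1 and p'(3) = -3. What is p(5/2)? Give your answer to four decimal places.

With m_i denoting the second derivative at x_i, h_i = 1, 1, 1, and Δ_i = (y_(i+1) − y_i)/h_i = -6, 2, -2:
  1·m_0 + 4·m_1 + 1·m_2 = 6(Δ_1 - Δ_0) = 48
  1·m_1 + 4·m_2 + 1·m_3 = 6(Δ_2 - Δ_1) = -24
Clamped end conditions give two more equations: 2h_0·m_0 + h_0·m_1 = 6(Δ_0 - p'(0)) = -42 and h_2·m_2 + 2h_2·m_3 = 6(p'(3) - Δ_2) = -6.
Solving: m_0 = -98/3, m_1 = 70/3, m_2 = -38/3, m_3 = 10/3.
On [2, 3], p(x) = -4 + 5/3·(x - 2) - 19/3·(x - 2)² + 8/3·(x - 2)³.
With (x - 2) = 1/2: p(5/2) = -53/12.

-4.4167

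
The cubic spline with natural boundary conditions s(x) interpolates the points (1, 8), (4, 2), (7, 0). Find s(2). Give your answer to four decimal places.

5.7037

With M_i denoting the second derivative at x_i, h_i = 3, 3, and Δ_i = (y_(i+1) − y_i)/h_i = -2, -2/3:
  3·M_0 + 12·M_1 + 3·M_2 = 6(Δ_1 - Δ_0) = 8
Natural end conditions: M_0 = M_2 = 0.
Hence M_0 = 0, M_1 = 2/3, M_2 = 0.
On [1, 4], s(x) = 8 - 7/3·(x - 1) + 0·(x - 1)² + 1/27·(x - 1)³.
With (x - 1) = 1: s(2) = 154/27.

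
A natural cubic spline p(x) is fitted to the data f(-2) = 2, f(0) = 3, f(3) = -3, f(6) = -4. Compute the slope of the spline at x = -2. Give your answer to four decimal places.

Write M_i for p''(x_i). With h_i = 2, 3, 3 and divided differences Δ_i = 1/2, -2, -1/3, the continuity of p' gives the tridiagonal system
  2·M_0 + 10·M_1 + 3·M_2 = 6(Δ_1 - Δ_0) = -15
  3·M_1 + 12·M_2 + 3·M_3 = 6(Δ_2 - Δ_1) = 10
Natural end conditions: M_0 = M_3 = 0.
Hence M_0 = 0, M_1 = -70/37, M_2 = 145/111, M_3 = 0.
On [-2, 0], p'(x) = b_0 + 2c_0·(x + 2) + 3d_0·(x + 2)² with b_0 = Δ_0 - h_0(2M_0 + M_1)/6 = 251/222, c_0 = M_0/2 = 0, d_0 = (M_1 - M_0)/(6h_0) = -35/222. So p'(-2) = 251/222.

1.1306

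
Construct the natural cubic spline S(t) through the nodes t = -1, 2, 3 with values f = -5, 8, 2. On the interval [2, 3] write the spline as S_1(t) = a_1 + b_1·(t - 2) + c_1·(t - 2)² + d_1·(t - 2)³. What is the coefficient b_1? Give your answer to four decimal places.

-3.4167

Put M_i = S'' at the i-th knot. Here h = (3, 1) and Δ = (13/3, -6), so the interior equations h_(i-1)·M_(i-1) + 2(h_(i-1)+h_i)·M_i + h_i·M_(i+1) = 6(Δ_i − Δ_(i-1)) read
  3·M_0 + 8·M_1 + 1·M_2 = 6(Δ_1 - Δ_0) = -62
Natural end conditions: M_0 = M_2 = 0.
Solving the tridiagonal system: M_0 = 0, M_1 = -31/4, M_2 = 0.
On [2, 3], with S_1(t) = a_1 + b_1·(t - 2) + c_1·(t - 2)² + d_1·(t - 2)³: c_1 = M_1/2 = -31/8, d_1 = (M_2 - M_1)/(6h_1) = 31/24, b_1 = Δ_1 - h_1(2M_1 + M_2)/6 = -41/12.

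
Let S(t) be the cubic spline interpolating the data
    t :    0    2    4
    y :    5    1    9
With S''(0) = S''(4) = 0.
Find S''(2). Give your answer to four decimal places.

4.5000

Put m_i = S'' at the i-th knot. Here h = (2, 2) and Δ = (-2, 4), so the interior equations h_(i-1)·m_(i-1) + 2(h_(i-1)+h_i)·m_i + h_i·m_(i+1) = 6(Δ_i − Δ_(i-1)) read
  2·m_0 + 8·m_1 + 2·m_2 = 6(Δ_1 - Δ_0) = 36
Natural end conditions: m_0 = m_2 = 0.
Solving the tridiagonal system: m_0 = 0, m_1 = 9/2, m_2 = 0.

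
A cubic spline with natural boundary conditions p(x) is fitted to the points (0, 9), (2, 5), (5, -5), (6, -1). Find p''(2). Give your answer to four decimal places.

-2.7606

Put M_i = p'' at the i-th knot. Here h = (2, 3, 1) and Δ = (-2, -10/3, 4), so the interior equations h_(i-1)·M_(i-1) + 2(h_(i-1)+h_i)·M_i + h_i·M_(i+1) = 6(Δ_i − Δ_(i-1)) read
  2·M_0 + 10·M_1 + 3·M_2 = 6(Δ_1 - Δ_0) = -8
  3·M_1 + 8·M_2 + 1·M_3 = 6(Δ_2 - Δ_1) = 44
Natural end conditions: M_0 = M_3 = 0.
Forward elimination and back-substitution give M_0 = 0, M_1 = -196/71, M_2 = 464/71, M_3 = 0.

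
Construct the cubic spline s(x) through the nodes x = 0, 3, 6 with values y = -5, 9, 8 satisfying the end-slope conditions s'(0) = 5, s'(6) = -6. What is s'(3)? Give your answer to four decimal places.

Put M_i = s'' at the i-th knot. Here h = (3, 3) and Δ = (14/3, -1/3), so the interior equations h_(i-1)·M_(i-1) + 2(h_(i-1)+h_i)·M_i + h_i·M_(i+1) = 6(Δ_i − Δ_(i-1)) read
  3·M_0 + 12·M_1 + 3·M_2 = 6(Δ_1 - Δ_0) = -30
Clamped end conditions give two more equations: 2h_0·M_0 + h_0·M_1 = 6(Δ_0 - s'(0)) = -2 and h_1·M_1 + 2h_1·M_2 = 6(s'(6) - Δ_1) = -34.
Solving the tridiagonal system: M_0 = 1/3, M_1 = -4/3, M_2 = -5.
On [3, 6], s'(x) = b_1 + 2c_1·(x - 3) + 3d_1·(x - 3)² with b_1 = Δ_1 - h_1(2M_1 + M_2)/6 = 7/2, c_1 = M_1/2 = -2/3, d_1 = (M_2 - M_1)/(6h_1) = -11/54. So s'(3) = 7/2.

3.5000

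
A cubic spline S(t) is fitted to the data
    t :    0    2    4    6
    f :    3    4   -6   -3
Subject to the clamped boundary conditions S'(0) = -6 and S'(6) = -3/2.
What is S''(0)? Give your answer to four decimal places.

Let σ_i = S''(x_i). Step sizes h_i = 2, 2, 2; slopes of the chords Δ_i = (y_(i+1) - y_i)/h_i = 1/2, -5, 3/2.
  2·σ_0 + 8·σ_1 + 2·σ_2 = 6(Δ_1 - Δ_0) = -33
  2·σ_1 + 8·σ_2 + 2·σ_3 = 6(Δ_2 - Δ_1) = 39
Clamped end conditions give two more equations: 2h_0·σ_0 + h_0·σ_1 = 6(Δ_0 - S'(0)) = 39 and h_2·σ_2 + 2h_2·σ_3 = 6(S'(6) - Δ_2) = -18.
Hence σ_0 = 149/10, σ_1 = -103/10, σ_2 = 49/5, σ_3 = -47/5.

14.9000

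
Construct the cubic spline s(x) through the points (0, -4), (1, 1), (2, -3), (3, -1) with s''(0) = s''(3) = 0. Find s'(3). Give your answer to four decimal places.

Write σ_i for s''(x_i). With h_i = 1, 1, 1 and divided differences Δ_i = 5, -4, 2, the continuity of s' gives the tridiagonal system
  1·σ_0 + 4·σ_1 + 1·σ_2 = 6(Δ_1 - Δ_0) = -54
  1·σ_1 + 4·σ_2 + 1·σ_3 = 6(Δ_2 - Δ_1) = 36
Natural end conditions: σ_0 = σ_3 = 0.
Solving the tridiagonal system: σ_0 = 0, σ_1 = -84/5, σ_2 = 66/5, σ_3 = 0.
On [2, 3], s'(x) = b_2 + 2c_2·(x - 2) + 3d_2·(x - 2)² with b_2 = Δ_2 - h_2(2σ_2 + σ_3)/6 = -12/5, c_2 = σ_2/2 = 33/5, d_2 = (σ_3 - σ_2)/(6h_2) = -11/5. So s'(3) = 21/5.

4.2000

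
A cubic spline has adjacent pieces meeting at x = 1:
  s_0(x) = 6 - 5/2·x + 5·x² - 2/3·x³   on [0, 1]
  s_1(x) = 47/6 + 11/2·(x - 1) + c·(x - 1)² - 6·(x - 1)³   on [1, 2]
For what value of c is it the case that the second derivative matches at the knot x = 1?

3

s_0''(x) = 10 - 4·x, so s_0''(1) = 6. On the right, s_1''(1) = 2c, so c = 3.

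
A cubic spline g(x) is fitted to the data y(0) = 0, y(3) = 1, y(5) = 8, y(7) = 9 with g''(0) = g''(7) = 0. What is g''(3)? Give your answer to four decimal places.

2.4737

Write σ_i for g''(x_i). With h_i = 3, 2, 2 and divided differences Δ_i = 1/3, 7/2, 1/2, the continuity of g' gives the tridiagonal system
  3·σ_0 + 10·σ_1 + 2·σ_2 = 6(Δ_1 - Δ_0) = 19
  2·σ_1 + 8·σ_2 + 2·σ_3 = 6(Δ_2 - Δ_1) = -18
Natural end conditions: σ_0 = σ_3 = 0.
Solving: σ_0 = 0, σ_1 = 47/19, σ_2 = -109/38, σ_3 = 0.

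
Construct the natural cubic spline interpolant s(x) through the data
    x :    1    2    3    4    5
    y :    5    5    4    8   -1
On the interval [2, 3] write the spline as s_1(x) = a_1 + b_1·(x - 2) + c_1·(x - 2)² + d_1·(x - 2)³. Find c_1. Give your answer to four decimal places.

-2.5714

Write M_i for s''(x_i). With h_i = 1, 1, 1, 1 and divided differences Δ_i = 0, -1, 4, -9, the continuity of s' gives the tridiagonal system
  1·M_0 + 4·M_1 + 1·M_2 = 6(Δ_1 - Δ_0) = -6
  1·M_1 + 4·M_2 + 1·M_3 = 6(Δ_2 - Δ_1) = 30
  1·M_2 + 4·M_3 + 1·M_4 = 6(Δ_3 - Δ_2) = -78
Natural end conditions: M_0 = M_4 = 0.
Forward elimination and back-substitution give M_0 = 0, M_1 = -36/7, M_2 = 102/7, M_3 = -162/7, M_4 = 0.
On [2, 3], with s_1(x) = a_1 + b_1·(x - 2) + c_1·(x - 2)² + d_1·(x - 2)³: c_1 = M_1/2 = -18/7, d_1 = (M_2 - M_1)/(6h_1) = 23/7, b_1 = Δ_1 - h_1(2M_1 + M_2)/6 = -12/7.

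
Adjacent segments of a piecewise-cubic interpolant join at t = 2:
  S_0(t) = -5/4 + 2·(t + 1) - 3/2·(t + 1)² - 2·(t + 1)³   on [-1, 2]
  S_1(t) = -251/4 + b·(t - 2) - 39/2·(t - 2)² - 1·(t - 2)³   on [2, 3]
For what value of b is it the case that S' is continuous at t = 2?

-61

S_0'(t) = 2 - 3·(t + 1) - 6·(t + 1)², so S_0'(2) = -61. On the right, S_1'(2) = b, so b = -61.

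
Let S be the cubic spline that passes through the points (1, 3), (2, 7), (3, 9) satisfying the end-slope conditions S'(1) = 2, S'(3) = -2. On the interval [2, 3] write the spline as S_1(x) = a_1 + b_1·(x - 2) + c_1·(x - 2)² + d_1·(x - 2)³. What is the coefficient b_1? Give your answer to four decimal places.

Put σ_i = S'' at the i-th knot. Here h = (1, 1) and Δ = (4, 2), so the interior equations h_(i-1)·σ_(i-1) + 2(h_(i-1)+h_i)·σ_i + h_i·σ_(i+1) = 6(Δ_i − Δ_(i-1)) read
  1·σ_0 + 4·σ_1 + 1·σ_2 = 6(Δ_1 - Δ_0) = -12
Clamped end conditions give two more equations: 2h_0·σ_0 + h_0·σ_1 = 6(Δ_0 - S'(1)) = 12 and h_1·σ_1 + 2h_1·σ_2 = 6(S'(3) - Δ_1) = -24.
Solving: σ_0 = 7, σ_1 = -2, σ_2 = -11.
On [2, 3], with S_1(x) = a_1 + b_1·(x - 2) + c_1·(x - 2)² + d_1·(x - 2)³: c_1 = σ_1/2 = -1, d_1 = (σ_2 - σ_1)/(6h_1) = -3/2, b_1 = Δ_1 - h_1(2σ_1 + σ_2)/6 = 9/2.

4.5000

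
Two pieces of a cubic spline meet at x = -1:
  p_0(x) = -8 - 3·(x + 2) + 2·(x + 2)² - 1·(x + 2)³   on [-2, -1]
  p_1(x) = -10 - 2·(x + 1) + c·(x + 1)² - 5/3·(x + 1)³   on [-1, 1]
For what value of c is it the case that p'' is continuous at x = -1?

-1

p_0''(x) = 4 - 6·(x + 2), so p_0''(-1) = -2. On the right, p_1''(-1) = 2c, so c = -1.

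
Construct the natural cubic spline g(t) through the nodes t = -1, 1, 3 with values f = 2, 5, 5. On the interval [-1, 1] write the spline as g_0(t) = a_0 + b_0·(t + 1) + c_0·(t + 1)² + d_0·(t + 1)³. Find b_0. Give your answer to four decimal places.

Let σ_i = g''(x_i). Step sizes h_i = 2, 2; slopes of the chords Δ_i = (y_(i+1) - y_i)/h_i = 3/2, 0.
  2·σ_0 + 8·σ_1 + 2·σ_2 = 6(Δ_1 - Δ_0) = -9
Natural end conditions: σ_0 = σ_2 = 0.
Solving the tridiagonal system: σ_0 = 0, σ_1 = -9/8, σ_2 = 0.
On [-1, 1], with g_0(t) = a_0 + b_0·(t + 1) + c_0·(t + 1)² + d_0·(t + 1)³: c_0 = σ_0/2 = 0, d_0 = (σ_1 - σ_0)/(6h_0) = -3/32, b_0 = Δ_0 - h_0(2σ_0 + σ_1)/6 = 15/8.

1.8750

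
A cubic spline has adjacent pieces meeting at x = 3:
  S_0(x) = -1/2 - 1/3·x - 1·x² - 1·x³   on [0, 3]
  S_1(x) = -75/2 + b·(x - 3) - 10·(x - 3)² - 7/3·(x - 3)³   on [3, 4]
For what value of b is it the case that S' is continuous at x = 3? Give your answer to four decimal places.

S_0'(x) = -1/3 - 2·x - 3·x², so S_0'(3) = -100/3. On the right, S_1'(3) = b, so b = -100/3.

-33.3333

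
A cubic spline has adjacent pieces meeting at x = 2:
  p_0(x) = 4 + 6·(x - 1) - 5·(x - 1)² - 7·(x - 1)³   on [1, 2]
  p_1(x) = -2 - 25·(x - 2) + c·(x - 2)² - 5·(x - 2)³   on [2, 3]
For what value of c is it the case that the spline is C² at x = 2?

p_0''(x) = -10 - 42·(x - 1), so p_0''(2) = -52. On the right, p_1''(2) = 2c, so c = -26.

-26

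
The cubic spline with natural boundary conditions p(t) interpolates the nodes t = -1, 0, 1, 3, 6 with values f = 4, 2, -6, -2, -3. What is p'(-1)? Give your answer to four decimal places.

Write σ_i for p''(x_i). With h_i = 1, 1, 2, 3 and divided differences Δ_i = -2, -8, 2, -1/3, the continuity of p' gives the tridiagonal system
  1·σ_0 + 4·σ_1 + 1·σ_2 = 6(Δ_1 - Δ_0) = -36
  1·σ_1 + 6·σ_2 + 2·σ_3 = 6(Δ_2 - Δ_1) = 60
  2·σ_2 + 10·σ_3 + 3·σ_4 = 6(Δ_3 - Δ_2) = -14
Natural end conditions: σ_0 = σ_4 = 0.
Solving: σ_0 = 0, σ_1 = -1322/107, σ_2 = 1436/107, σ_3 = -437/107, σ_4 = 0.
On [-1, 0], p'(t) = b_0 + 2c_0·(t + 1) + 3d_0·(t + 1)² with b_0 = Δ_0 - h_0(2σ_0 + σ_1)/6 = 19/321, c_0 = σ_0/2 = 0, d_0 = (σ_1 - σ_0)/(6h_0) = -661/321. So p'(-1) = 19/321.

0.0592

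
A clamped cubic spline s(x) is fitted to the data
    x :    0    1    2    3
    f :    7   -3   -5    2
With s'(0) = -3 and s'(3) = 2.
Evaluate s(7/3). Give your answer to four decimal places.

Let M_i = s''(x_i). Step sizes h_i = 1, 1, 1; slopes of the chords Δ_i = (y_(i+1) - y_i)/h_i = -10, -2, 7.
  1·M_0 + 4·M_1 + 1·M_2 = 6(Δ_1 - Δ_0) = 48
  1·M_1 + 4·M_2 + 1·M_3 = 6(Δ_2 - Δ_1) = 54
Clamped end conditions give two more equations: 2h_0·M_0 + h_0·M_1 = 6(Δ_0 - s'(0)) = -42 and h_2·M_2 + 2h_2·M_3 = 6(s'(3) - Δ_2) = -30.
Hence M_0 = -86/3, M_1 = 46/3, M_2 = 46/3, M_3 = -68/3.
On [2, 3], s(x) = -5 + 17/3·(x - 2) + 23/3·(x - 2)² - 19/3·(x - 2)³.
With (x - 2) = 1/3: s(7/3) = -202/81.

-2.4938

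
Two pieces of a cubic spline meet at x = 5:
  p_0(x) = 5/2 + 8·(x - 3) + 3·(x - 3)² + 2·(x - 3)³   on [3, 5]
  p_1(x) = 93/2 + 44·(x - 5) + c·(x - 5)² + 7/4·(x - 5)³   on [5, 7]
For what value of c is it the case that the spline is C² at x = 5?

15

p_0''(x) = 6 + 12·(x - 3), so p_0''(5) = 30. On the right, p_1''(5) = 2c, so c = 15.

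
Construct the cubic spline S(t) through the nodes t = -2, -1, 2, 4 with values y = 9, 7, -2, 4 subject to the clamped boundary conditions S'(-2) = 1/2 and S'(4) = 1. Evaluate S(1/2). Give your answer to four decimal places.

Put M_i = S'' at the i-th knot. Here h = (1, 3, 2) and Δ = (-2, -3, 3), so the interior equations h_(i-1)·M_(i-1) + 2(h_(i-1)+h_i)·M_i + h_i·M_(i+1) = 6(Δ_i − Δ_(i-1)) read
  1·M_0 + 8·M_1 + 3·M_2 = 6(Δ_1 - Δ_0) = -6
  3·M_1 + 10·M_2 + 2·M_3 = 6(Δ_2 - Δ_1) = 36
Clamped end conditions give two more equations: 2h_0·M_0 + h_0·M_1 = 6(Δ_0 - S'(-2)) = -15 and h_2·M_2 + 2h_2·M_3 = 6(S'(4) - Δ_2) = -12.
Solving the tridiagonal system: M_0 = -85/13, M_1 = -25/13, M_2 = 69/13, M_3 = -147/26.
On [-1, 2], S(t) = 7 - 97/26·(t + 1) - 25/26·(t + 1)² + 47/117·(t + 1)³.
With (t + 1) = 3/2: S(1/2) = 31/52.

0.5962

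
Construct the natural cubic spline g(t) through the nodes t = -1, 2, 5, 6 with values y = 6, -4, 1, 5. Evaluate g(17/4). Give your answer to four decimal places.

Put M_i = g'' at the i-th knot. Here h = (3, 3, 1) and Δ = (-10/3, 5/3, 4), so the interior equations h_(i-1)·M_(i-1) + 2(h_(i-1)+h_i)·M_i + h_i·M_(i+1) = 6(Δ_i − Δ_(i-1)) read
  3·M_0 + 12·M_1 + 3·M_2 = 6(Δ_1 - Δ_0) = 30
  3·M_1 + 8·M_2 + 1·M_3 = 6(Δ_2 - Δ_1) = 14
Natural end conditions: M_0 = M_3 = 0.
Hence M_0 = 0, M_1 = 66/29, M_2 = 26/29, M_3 = 0.
On [2, 5], g(t) = -4 - 92/87·(t - 2) + 33/29·(t - 2)² - 20/261·(t - 2)³.
With (t - 2) = 9/4: g(17/4) = -173/116.

-1.4914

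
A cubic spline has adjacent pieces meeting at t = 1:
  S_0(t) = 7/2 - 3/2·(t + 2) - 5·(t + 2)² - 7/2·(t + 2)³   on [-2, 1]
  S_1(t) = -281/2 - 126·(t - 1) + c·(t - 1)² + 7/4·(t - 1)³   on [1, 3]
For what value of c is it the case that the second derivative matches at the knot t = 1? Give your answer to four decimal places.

S_0''(t) = -10 - 21·(t + 2), so S_0''(1) = -73. On the right, S_1''(1) = 2c, so c = -73/2.

-36.5000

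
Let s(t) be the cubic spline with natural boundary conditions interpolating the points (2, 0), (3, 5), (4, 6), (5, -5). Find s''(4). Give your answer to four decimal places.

-17.6000

Write M_i for s''(x_i). With h_i = 1, 1, 1 and divided differences Δ_i = 5, 1, -11, the continuity of s' gives the tridiagonal system
  1·M_0 + 4·M_1 + 1·M_2 = 6(Δ_1 - Δ_0) = -24
  1·M_1 + 4·M_2 + 1·M_3 = 6(Δ_2 - Δ_1) = -72
Natural end conditions: M_0 = M_3 = 0.
Forward elimination and back-substitution give M_0 = 0, M_1 = -8/5, M_2 = -88/5, M_3 = 0.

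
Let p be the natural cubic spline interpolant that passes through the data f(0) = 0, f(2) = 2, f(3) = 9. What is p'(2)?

5

Let m_i = p''(x_i). Step sizes h_i = 2, 1; slopes of the chords Δ_i = (y_(i+1) - y_i)/h_i = 1, 7.
  2·m_0 + 6·m_1 + 1·m_2 = 6(Δ_1 - Δ_0) = 36
Natural end conditions: m_0 = m_2 = 0.
Solving: m_0 = 0, m_1 = 6, m_2 = 0.
On [2, 3], p'(x) = b_1 + 2c_1·(x - 2) + 3d_1·(x - 2)² with b_1 = Δ_1 - h_1(2m_1 + m_2)/6 = 5, c_1 = m_1/2 = 3, d_1 = (m_2 - m_1)/(6h_1) = -1. So p'(2) = 5.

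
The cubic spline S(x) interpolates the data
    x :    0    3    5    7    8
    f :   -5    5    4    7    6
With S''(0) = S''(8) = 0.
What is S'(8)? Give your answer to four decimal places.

Let σ_i = S''(x_i). Step sizes h_i = 3, 2, 2, 1; slopes of the chords Δ_i = (y_(i+1) - y_i)/h_i = 10/3, -1/2, 3/2, -1.
  3·σ_0 + 10·σ_1 + 2·σ_2 = 6(Δ_1 - Δ_0) = -23
  2·σ_1 + 8·σ_2 + 2·σ_3 = 6(Δ_2 - Δ_1) = 12
  2·σ_2 + 6·σ_3 + 1·σ_4 = 6(Δ_3 - Δ_2) = -15
Natural end conditions: σ_0 = σ_4 = 0.
Solving: σ_0 = 0, σ_1 = -38/13, σ_2 = 81/26, σ_3 = -46/13, σ_4 = 0.
On [7, 8], S'(x) = b_3 + 2c_3·(x - 7) + 3d_3·(x - 7)² with b_3 = Δ_3 - h_3(2σ_3 + σ_4)/6 = 7/39, c_3 = σ_3/2 = -23/13, d_3 = (σ_4 - σ_3)/(6h_3) = 23/39. So S'(8) = -62/39.

-1.5897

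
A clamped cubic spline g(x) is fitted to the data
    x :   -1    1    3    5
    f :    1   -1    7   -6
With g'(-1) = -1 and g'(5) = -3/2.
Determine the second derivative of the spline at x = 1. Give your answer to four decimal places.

8.1333

Write M_i for g''(x_i). With h_i = 2, 2, 2 and divided differences Δ_i = -1, 4, -13/2, the continuity of g' gives the tridiagonal system
  2·M_0 + 8·M_1 + 2·M_2 = 6(Δ_1 - Δ_0) = 30
  2·M_1 + 8·M_2 + 2·M_3 = 6(Δ_2 - Δ_1) = -63
Clamped end conditions give two more equations: 2h_0·M_0 + h_0·M_1 = 6(Δ_0 - g'(-1)) = 0 and h_2·M_2 + 2h_2·M_3 = 6(g'(5) - Δ_2) = 30.
Forward elimination and back-substitution give M_0 = -61/15, M_1 = 122/15, M_2 = -202/15, M_3 = 427/30.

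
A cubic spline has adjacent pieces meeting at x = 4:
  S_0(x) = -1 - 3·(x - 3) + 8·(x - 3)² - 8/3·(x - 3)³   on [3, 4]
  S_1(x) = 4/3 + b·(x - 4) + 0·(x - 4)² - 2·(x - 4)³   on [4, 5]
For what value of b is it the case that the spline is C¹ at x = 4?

5

S_0'(x) = -3 + 16·(x - 3) - 8·(x - 3)², so S_0'(4) = 5. On the right, S_1'(4) = b, so b = 5.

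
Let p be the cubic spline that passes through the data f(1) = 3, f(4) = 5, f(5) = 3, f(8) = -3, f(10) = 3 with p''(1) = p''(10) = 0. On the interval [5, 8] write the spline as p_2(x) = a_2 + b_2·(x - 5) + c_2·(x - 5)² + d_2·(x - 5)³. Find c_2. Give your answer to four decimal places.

Put m_i = p'' at the i-th knot. Here h = (3, 1, 3, 2) and Δ = (2/3, -2, -2, 3), so the interior equations h_(i-1)·m_(i-1) + 2(h_(i-1)+h_i)·m_i + h_i·m_(i+1) = 6(Δ_i − Δ_(i-1)) read
  3·m_0 + 8·m_1 + 1·m_2 = 6(Δ_1 - Δ_0) = -16
  1·m_1 + 8·m_2 + 3·m_3 = 6(Δ_2 - Δ_1) = 0
  3·m_2 + 10·m_3 + 2·m_4 = 6(Δ_3 - Δ_2) = 30
Natural end conditions: m_0 = m_4 = 0.
Solving the tridiagonal system: m_0 = 0, m_1 = -523/279, m_2 = -280/279, m_3 = 307/93, m_4 = 0.
On [5, 8], with p_2(x) = a_2 + b_2·(x - 5) + c_2·(x - 5)² + d_2·(x - 5)³: c_2 = m_2/2 = -140/279, d_2 = (m_3 - m_2)/(6h_2) = 1201/5022, b_2 = Δ_2 - h_2(2m_2 + m_3)/6 = -1477/558.

-0.5018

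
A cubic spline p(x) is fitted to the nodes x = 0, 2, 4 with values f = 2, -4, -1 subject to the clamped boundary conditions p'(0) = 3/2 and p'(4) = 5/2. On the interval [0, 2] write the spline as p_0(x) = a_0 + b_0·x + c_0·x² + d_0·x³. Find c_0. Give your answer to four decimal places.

Put m_i = p'' at the i-th knot. Here h = (2, 2) and Δ = (-3, 3/2), so the interior equations h_(i-1)·m_(i-1) + 2(h_(i-1)+h_i)·m_i + h_i·m_(i+1) = 6(Δ_i − Δ_(i-1)) read
  2·m_0 + 8·m_1 + 2·m_2 = 6(Δ_1 - Δ_0) = 27
Clamped end conditions give two more equations: 2h_0·m_0 + h_0·m_1 = 6(Δ_0 - p'(0)) = -27 and h_1·m_1 + 2h_1·m_2 = 6(p'(4) - Δ_1) = 6.
Forward elimination and back-substitution give m_0 = -79/8, m_1 = 25/4, m_2 = -13/8.
On [0, 2], with p_0(x) = a_0 + b_0·x + c_0·x² + d_0·x³: c_0 = m_0/2 = -79/16, d_0 = (m_1 - m_0)/(6h_0) = 43/32, b_0 = Δ_0 - h_0(2m_0 + m_1)/6 = 3/2.

-4.9375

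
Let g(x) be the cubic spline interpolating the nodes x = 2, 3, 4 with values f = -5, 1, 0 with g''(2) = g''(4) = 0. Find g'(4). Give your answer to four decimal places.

Put m_i = g'' at the i-th knot. Here h = (1, 1) and Δ = (6, -1), so the interior equations h_(i-1)·m_(i-1) + 2(h_(i-1)+h_i)·m_i + h_i·m_(i+1) = 6(Δ_i − Δ_(i-1)) read
  1·m_0 + 4·m_1 + 1·m_2 = 6(Δ_1 - Δ_0) = -42
Natural end conditions: m_0 = m_2 = 0.
Solving: m_0 = 0, m_1 = -21/2, m_2 = 0.
On [3, 4], g'(x) = b_1 + 2c_1·(x - 3) + 3d_1·(x - 3)² with b_1 = Δ_1 - h_1(2m_1 + m_2)/6 = 5/2, c_1 = m_1/2 = -21/4, d_1 = (m_2 - m_1)/(6h_1) = 7/4. So g'(4) = -11/4.

-2.7500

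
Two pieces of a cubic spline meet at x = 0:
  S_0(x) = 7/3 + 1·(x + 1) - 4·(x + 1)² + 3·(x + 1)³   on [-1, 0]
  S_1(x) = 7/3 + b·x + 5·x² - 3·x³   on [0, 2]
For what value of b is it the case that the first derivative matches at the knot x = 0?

2

S_0'(x) = 1 - 8·(x + 1) + 9·(x + 1)², so S_0'(0) = 2. On the right, S_1'(0) = b, so b = 2.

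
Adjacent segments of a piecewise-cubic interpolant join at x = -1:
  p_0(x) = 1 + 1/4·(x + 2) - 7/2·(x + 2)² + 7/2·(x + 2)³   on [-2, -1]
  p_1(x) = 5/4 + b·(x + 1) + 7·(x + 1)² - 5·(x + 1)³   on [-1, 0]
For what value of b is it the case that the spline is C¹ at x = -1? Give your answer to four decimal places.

3.7500

p_0'(x) = 1/4 - 7·(x + 2) + 21/2·(x + 2)², so p_0'(-1) = 15/4. On the right, p_1'(-1) = b, so b = 15/4.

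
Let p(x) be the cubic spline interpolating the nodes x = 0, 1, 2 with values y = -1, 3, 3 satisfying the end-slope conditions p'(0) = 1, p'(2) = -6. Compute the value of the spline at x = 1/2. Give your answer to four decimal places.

0.5938

Put M_i = p'' at the i-th knot. Here h = (1, 1) and Δ = (4, 0), so the interior equations h_(i-1)·M_(i-1) + 2(h_(i-1)+h_i)·M_i + h_i·M_(i+1) = 6(Δ_i − Δ_(i-1)) read
  1·M_0 + 4·M_1 + 1·M_2 = 6(Δ_1 - Δ_0) = -24
Clamped end conditions give two more equations: 2h_0·M_0 + h_0·M_1 = 6(Δ_0 - p'(0)) = 18 and h_1·M_1 + 2h_1·M_2 = 6(p'(2) - Δ_1) = -36.
Hence M_0 = 23/2, M_1 = -5, M_2 = -31/2.
On [0, 1], p(x) = -1 + 1·x + 23/4·x² - 11/4·x³.
With x = 1/2: p(1/2) = 19/32.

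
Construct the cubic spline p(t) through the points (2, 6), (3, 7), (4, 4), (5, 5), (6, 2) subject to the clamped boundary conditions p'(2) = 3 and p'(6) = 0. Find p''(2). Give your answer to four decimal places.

-1.8214

With m_i denoting the second derivative at x_i, h_i = 1, 1, 1, 1, and Δ_i = (y_(i+1) − y_i)/h_i = 1, -3, 1, -3:
  1·m_0 + 4·m_1 + 1·m_2 = 6(Δ_1 - Δ_0) = -24
  1·m_1 + 4·m_2 + 1·m_3 = 6(Δ_2 - Δ_1) = 24
  1·m_2 + 4·m_3 + 1·m_4 = 6(Δ_3 - Δ_2) = -24
Clamped end conditions give two more equations: 2h_0·m_0 + h_0·m_1 = 6(Δ_0 - p'(2)) = -12 and h_3·m_3 + 2h_3·m_4 = 6(p'(6) - Δ_3) = 18.
Solving: m_0 = -51/28, m_1 = -117/14, m_2 = 45/4, m_3 = -177/14, m_4 = 429/28.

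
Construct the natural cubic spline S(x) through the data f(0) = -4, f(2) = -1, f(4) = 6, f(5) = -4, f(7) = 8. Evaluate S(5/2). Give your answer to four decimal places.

2.3262

Write σ_i for S''(x_i). With h_i = 2, 2, 1, 2 and divided differences Δ_i = 3/2, 7/2, -10, 6, the continuity of S' gives the tridiagonal system
  2·σ_0 + 8·σ_1 + 2·σ_2 = 6(Δ_1 - Δ_0) = 12
  2·σ_1 + 6·σ_2 + 1·σ_3 = 6(Δ_2 - Δ_1) = -81
  1·σ_2 + 6·σ_3 + 2·σ_4 = 6(Δ_3 - Δ_2) = 96
Natural end conditions: σ_0 = σ_4 = 0.
Solving: σ_0 = 0, σ_1 = 99/16, σ_2 = -75/4, σ_3 = 153/8, σ_4 = 0.
On [2, 4], S(x) = -1 + 45/8·(x - 2) + 99/32·(x - 2)² - 133/64·(x - 2)³.
With (x - 2) = 1/2: S(5/2) = 1191/512.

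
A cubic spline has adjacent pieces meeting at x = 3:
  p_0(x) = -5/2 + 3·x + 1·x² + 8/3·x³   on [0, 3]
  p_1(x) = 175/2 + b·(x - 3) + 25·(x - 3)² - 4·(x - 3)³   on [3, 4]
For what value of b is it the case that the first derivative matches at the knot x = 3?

81

p_0'(x) = 3 + 2·x + 8·x², so p_0'(3) = 81. On the right, p_1'(3) = b, so b = 81.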